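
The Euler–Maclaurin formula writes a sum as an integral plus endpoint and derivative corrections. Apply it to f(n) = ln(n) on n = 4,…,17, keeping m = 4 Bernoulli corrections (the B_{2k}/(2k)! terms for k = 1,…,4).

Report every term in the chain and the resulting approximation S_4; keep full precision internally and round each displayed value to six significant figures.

S_4 ≈ 31.7133

Integral: ∫_4^17 ln(x) dx = 29.6194.
Boundary: ½(f(4) + f(17)) = ½(1.38629 + 2.83321) = 2.10975.
So far: 31.7292.
Correction k=1: B_{2}/2! · (f^{(1)}(17) − f^{(1)}(4)) = 1/12 · (0.0588235 − 0.250000) = -0.0159314.
Partial sum through k=1: 31.7133.
Correction k=2: B_{4}/4! · (f^{(3)}(17) − f^{(3)}(4)) = −1/720 · (0.000407083 − 0.0312500) = 4.28374e-05.
Partial sum through k=2: 31.7133.
Correction k=3: B_{6}/6! · (f^{(5)}(17) − f^{(5)}(4)) = 1/30240 · (1.69031e-05 − 0.0234375) = -7.74491e-07.
Partial sum through k=3: 31.7133.
Correction k=4: B_{8}/8! · (f^{(7)}(17) − f^{(7)}(4)) = −1/1209600 · (1.75465e-06 − 0.0439453) = 3.63290e-08.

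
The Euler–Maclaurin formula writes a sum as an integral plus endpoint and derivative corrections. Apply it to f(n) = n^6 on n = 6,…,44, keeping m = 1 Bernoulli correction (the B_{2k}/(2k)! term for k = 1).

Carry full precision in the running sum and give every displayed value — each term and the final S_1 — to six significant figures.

∫_6^44 x^6 dx evaluates to 4.56111e+10.
Endpoint term: (f(6) + f(44))/2 = (46656.0 + 7.25631e+09)/2 = 3.62818e+09.
Running total after boundary: 4.92393e+10.
Order-1 term: 1/12 · (9.89497e+08 − 46656.0) = 8.24542e+07.

S_1 ≈ 4.93217e+10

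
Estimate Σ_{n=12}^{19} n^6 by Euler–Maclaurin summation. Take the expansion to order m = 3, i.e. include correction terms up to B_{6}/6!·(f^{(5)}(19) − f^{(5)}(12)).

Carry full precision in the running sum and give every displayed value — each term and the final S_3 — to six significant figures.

S_3 ≈ 1.48706e+08

∫_12^19 x^6 dx evaluates to 1.22577e+08.
Boundary: ½(f(12) + f(19)) = ½(2.98598e+06 + 4.70459e+07) = 2.50159e+07.
Running total after boundary: 1.47593e+08.
k=1: B_{2}/(2)! × [f^{(1)}(19) − f^{(1)}(12)] = 1/12 × (1.48566e+07 − 1.49299e+06) = 1.11363e+06.
Running total after k=1: 1.48707e+08.
k=2: B_{4}/(4)! × [f^{(3)}(19) − f^{(3)}(12)] = −1/720 × (823080 − 207360) = -855.167.
Running total after k=2: 1.48706e+08.
k=3: B_{6}/(6)! × [f^{(5)}(19) − f^{(5)}(12)] = 1/30240 × (13680.0 − 8640.00) = 0.166667.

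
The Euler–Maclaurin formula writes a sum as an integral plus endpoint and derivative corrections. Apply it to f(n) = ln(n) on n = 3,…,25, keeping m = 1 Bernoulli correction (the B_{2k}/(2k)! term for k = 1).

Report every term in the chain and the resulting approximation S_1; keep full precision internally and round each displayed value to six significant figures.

The integral term ∫_3^25 ln(x) dx = 55.1761.
Endpoint term: (f(3) + f(25))/2 = (1.09861 + 3.21888)/2 = 2.15874.
Integral + boundary = 57.3348.
Order-1 term: 1/12 · (0.0400000 − 0.333333) = -0.0244444.

S_1 ≈ 57.3104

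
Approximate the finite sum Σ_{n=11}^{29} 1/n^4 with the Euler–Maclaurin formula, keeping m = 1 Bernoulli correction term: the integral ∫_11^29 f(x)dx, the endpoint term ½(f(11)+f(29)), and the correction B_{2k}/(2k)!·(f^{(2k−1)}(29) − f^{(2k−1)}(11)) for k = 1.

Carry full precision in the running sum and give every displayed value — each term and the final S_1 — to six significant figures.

S_1 ≈ 0.000273682

The integral term ∫_11^29 1/x^4 dx = 0.000236771.
Boundary: ½(f(11) + f(29)) = ½(6.83013e-05 + 1.41387e-06) = 3.48576e-05.
Running total after boundary: 0.000271629.
Order-1 term: 1/12 · (-1.95016e-07 − (-2.48369e-05)) = 2.05349e-06.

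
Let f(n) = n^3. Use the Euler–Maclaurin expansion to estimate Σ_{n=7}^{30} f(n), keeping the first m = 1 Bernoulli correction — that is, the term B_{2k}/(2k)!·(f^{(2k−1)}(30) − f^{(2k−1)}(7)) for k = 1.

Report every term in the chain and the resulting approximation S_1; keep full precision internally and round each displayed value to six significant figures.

S_1 ≈ 215784

The integral term ∫_7^30 x^3 dx = 201900.
Endpoint term: (f(7) + f(30))/2 = (343.000 + 27000.0)/2 = 13671.5.
Integral + boundary = 215571.
k=1: B_{2}/(2)! × [f^{(1)}(30) − f^{(1)}(7)] = 1/12 × (2700.00 − 147.000) = 212.750.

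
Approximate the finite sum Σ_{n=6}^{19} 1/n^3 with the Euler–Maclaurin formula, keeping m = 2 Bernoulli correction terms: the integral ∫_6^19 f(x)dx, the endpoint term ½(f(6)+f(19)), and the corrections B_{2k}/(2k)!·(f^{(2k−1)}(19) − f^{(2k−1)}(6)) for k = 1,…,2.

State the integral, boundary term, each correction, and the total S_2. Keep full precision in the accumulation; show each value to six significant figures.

S_2 ≈ 0.0150808

The integral term ∫_6^19 1/x^3 dx = 0.0125038.
Boundary: ½(f(6) + f(19)) = ½(0.00462963 + 0.000145794) = 0.00238771.
So far: 0.0148916.
Order-1 term: 1/12 · (-2.30201e-05 − (-0.00231481)) = 0.000190983.
After k=1: 0.0150825.
Order-2 term: −1/720 · (-1.27535e-06 − (-0.00128601)) = -1.78435e-06.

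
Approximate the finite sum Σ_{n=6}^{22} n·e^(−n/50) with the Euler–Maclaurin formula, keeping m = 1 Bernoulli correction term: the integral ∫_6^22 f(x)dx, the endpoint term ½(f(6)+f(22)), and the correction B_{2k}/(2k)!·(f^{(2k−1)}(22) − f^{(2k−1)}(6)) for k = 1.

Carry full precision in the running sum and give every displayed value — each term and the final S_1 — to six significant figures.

∫_6^22 x·e^(−x/50) dx evaluates to 164.846.
Boundary: ½(f(6) + f(22)) = ½(5.32152 + 14.1688) = 9.74516.
Integral + boundary = 174.591.
k=1: B_{2}/(2)! × [f^{(1)}(22) − f^{(1)}(6)] = 1/12 × (0.360660 − 0.780490) = -0.0349858.

S_1 ≈ 174.556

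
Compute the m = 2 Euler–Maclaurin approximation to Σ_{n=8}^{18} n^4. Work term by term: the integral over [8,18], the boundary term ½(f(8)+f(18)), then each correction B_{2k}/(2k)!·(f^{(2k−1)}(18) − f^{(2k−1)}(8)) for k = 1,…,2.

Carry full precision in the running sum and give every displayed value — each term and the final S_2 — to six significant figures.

Integral: ∫_8^18 x^4 dx = 371360.
Endpoint term: (f(8) + f(18))/2 = (4096.00 + 104976)/2 = 54536.0.
Integral + boundary = 425896.
k=1: B_{2}/(2)! × [f^{(1)}(18) − f^{(1)}(8)] = 1/12 × (23328.0 − 2048.00) = 1773.33.
Running total after k=1: 427669.
k=2: B_{4}/(4)! × [f^{(3)}(18) − f^{(3)}(8)] = −1/720 × (432.000 − 192.000) = -0.333333.

S_2 ≈ 427669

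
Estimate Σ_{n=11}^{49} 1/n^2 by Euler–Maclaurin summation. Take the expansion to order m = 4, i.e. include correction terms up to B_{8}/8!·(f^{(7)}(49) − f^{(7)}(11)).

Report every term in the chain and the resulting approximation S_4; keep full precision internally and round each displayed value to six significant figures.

S_4 ≈ 0.0749650

∫_11^49 1/x^2 dx evaluates to 0.0705009.
½[f(11) + f(49)] = ½[0.00826446 + 0.000416493] = 0.00434048.
Integral + boundary = 0.0748414.
k=1: B_{2}/(2)! × [f^{(1)}(49) − f^{(1)}(11)] = 1/12 × (-1.69997e-05 − (-0.00150263)) = 0.000123802.
After k=1: 0.0749652.
k=2: B_{4}/(4)! × [f^{(3)}(49) − f^{(3)}(11)] = −1/720 × (-8.49632e-08 − (-0.000149021)) = -2.06856e-07.
After k=2: 0.0749650.
k=3: B_{6}/(6)! × [f^{(5)}(49) − f^{(5)}(11)] = 1/30240 × (-1.06160e-09 − (-3.69474e-05)) = 1.22177e-09.
After k=3: 0.0749650.
k=4: B_{8}/(8)! × [f^{(7)}(49) − f^{(7)}(11)] = −1/1209600 × (-2.47603e-11 − (-1.70996e-05)) = -1.41366e-11.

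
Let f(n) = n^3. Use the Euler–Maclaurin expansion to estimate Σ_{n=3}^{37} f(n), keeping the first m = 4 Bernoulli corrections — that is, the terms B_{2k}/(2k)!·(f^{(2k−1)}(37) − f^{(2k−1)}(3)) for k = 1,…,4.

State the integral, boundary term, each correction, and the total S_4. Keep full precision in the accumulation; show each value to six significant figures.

The integral term ∫_3^37 x^3 dx = 468520.
Boundary: ½(f(3) + f(37)) = ½(27.0000 + 50653.0) = 25340.0.
So far: 493860.
k=1: B_{2}/(2)! × [f^{(1)}(37) − f^{(1)}(3)] = 1/12 × (4107.00 − 27.0000) = 340.000.
After k=1: 494200.
k=2: B_{4}/(4)! × [f^{(3)}(37) − f^{(3)}(3)] = −1/720 × (6.00000 − 6.00000) = 0.00000.
After k=2: 494200.
k=3: B_{6}/(6)! × [f^{(5)}(37) − f^{(5)}(3)] = 1/30240 × (0.00000 − 0.00000) = 0.00000.
After k=3: 494200.
k=4: B_{8}/(8)! × [f^{(7)}(37) − f^{(7)}(3)] = −1/1209600 × (0.00000 − 0.00000) = 0.00000.

S_4 ≈ 494200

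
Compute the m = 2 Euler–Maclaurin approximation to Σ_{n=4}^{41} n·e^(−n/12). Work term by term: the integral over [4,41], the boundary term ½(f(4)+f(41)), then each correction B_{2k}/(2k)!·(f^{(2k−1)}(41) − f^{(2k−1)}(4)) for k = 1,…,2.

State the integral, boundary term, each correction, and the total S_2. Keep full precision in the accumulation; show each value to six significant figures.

The integral term ∫_4^41 x·e^(−x/12) dx = 116.699.
½[f(4) + f(41)] = ½[2.86613 + 1.34569] = 2.10591.
So far: 118.805.
Correction k=1: B_{2}/2! · (f^{(1)}(41) − f^{(1)}(4)) = 1/12 · (-0.0793190 − 0.477688) = -0.0464172.
Running total after k=1: 118.759.
Correction k=2: B_{4}/4! · (f^{(3)}(41) − f^{(3)}(4)) = −1/720 · (-9.49701e-05 − 0.0132691) = 1.85612e-05.

S_2 ≈ 118.759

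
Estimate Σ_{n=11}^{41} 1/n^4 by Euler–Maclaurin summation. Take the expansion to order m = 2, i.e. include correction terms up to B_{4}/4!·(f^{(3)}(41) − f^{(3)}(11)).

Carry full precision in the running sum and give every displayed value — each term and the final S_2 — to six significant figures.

S_2 ≈ 0.000281988

The integral term ∫_11^41 1/x^4 dx = 0.000245602.
Boundary: ½(f(11) + f(41)) = ½(6.83013e-05 + 3.53887e-07) = 3.43276e-05.
So far: 0.000279929.
k=1: B_{2}/(2)! × [f^{(1)}(41) − f^{(1)}(11)] = 1/12 × (-3.45256e-08 − (-2.48369e-05)) = 2.06686e-06.
Running total after k=1: 0.000281996.
k=2: B_{4}/(4)! × [f^{(3)}(41) − f^{(3)}(11)] = −1/720 × (-6.16161e-10 − (-6.15790e-06)) = -8.55178e-09.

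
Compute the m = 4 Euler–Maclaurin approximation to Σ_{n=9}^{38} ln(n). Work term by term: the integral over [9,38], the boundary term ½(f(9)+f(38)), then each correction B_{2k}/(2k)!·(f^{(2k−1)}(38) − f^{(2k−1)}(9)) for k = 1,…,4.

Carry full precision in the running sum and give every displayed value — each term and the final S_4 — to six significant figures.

The integral term ∫_9^38 ln(x) dx = 89.4533.
Endpoint term: (f(9) + f(38))/2 = (2.19722 + 3.63759)/2 = 2.91741.
Integral + boundary = 92.3707.
k=1: B_{2}/(2)! × [f^{(1)}(38) − f^{(1)}(9)] = 1/12 × (0.0263158 − 0.111111) = -0.00706628.
After k=1: 92.3636.
k=2: B_{4}/(4)! × [f^{(3)}(38) − f^{(3)}(9)] = −1/720 × (3.64485e-05 − 0.00274348) = 3.75977e-06.
After k=2: 92.3636.
k=3: B_{6}/(6)! × [f^{(5)}(38) − f^{(5)}(9)] = 1/30240 × (3.02896e-07 − 0.000406442) = -1.34305e-08.
After k=3: 92.3636.
k=4: B_{8}/(8)! × [f^{(7)}(38) − f^{(7)}(9)] = −1/1209600 × (6.29285e-09 − 0.000150534) = 1.24444e-10.

S_4 ≈ 92.3636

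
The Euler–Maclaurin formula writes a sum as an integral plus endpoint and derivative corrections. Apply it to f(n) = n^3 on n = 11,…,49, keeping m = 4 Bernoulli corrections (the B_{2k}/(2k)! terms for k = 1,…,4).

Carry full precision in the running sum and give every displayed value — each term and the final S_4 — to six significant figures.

S_4 ≈ 1.49760e+06

Integral: ∫_11^49 x^3 dx = 1.43754e+06.
Boundary: ½(f(11) + f(49)) = ½(1331.00 + 117649) = 59490.0.
Integral + boundary = 1.49703e+06.
Correction k=1: B_{2}/2! · (f^{(1)}(49) − f^{(1)}(11)) = 1/12 · (7203.00 − 363.000) = 570.000.
After k=1: 1.49760e+06.
Correction k=2: B_{4}/4! · (f^{(3)}(49) − f^{(3)}(11)) = −1/720 · (6.00000 − 6.00000) = 0.00000.
After k=2: 1.49760e+06.
Correction k=3: B_{6}/6! · (f^{(5)}(49) − f^{(5)}(11)) = 1/30240 · (0.00000 − 0.00000) = 0.00000.
After k=3: 1.49760e+06.
Correction k=4: B_{8}/8! · (f^{(7)}(49) − f^{(7)}(11)) = −1/1209600 · (0.00000 − 0.00000) = 0.00000.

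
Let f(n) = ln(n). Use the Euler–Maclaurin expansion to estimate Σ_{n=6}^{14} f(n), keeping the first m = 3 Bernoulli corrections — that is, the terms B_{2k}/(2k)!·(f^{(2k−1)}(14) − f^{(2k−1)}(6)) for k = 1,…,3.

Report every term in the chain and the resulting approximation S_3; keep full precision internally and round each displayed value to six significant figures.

S_3 ≈ 20.4037

∫_6^14 ln(x) dx evaluates to 18.1962.
Endpoint term: (f(6) + f(14))/2 = (1.79176 + 2.63906)/2 = 2.21541.
Integral + boundary = 20.4117.
Correction k=1: B_{2}/2! · (f^{(1)}(14) − f^{(1)}(6)) = 1/12 · (0.0714286 − 0.166667) = -0.00793651.
Partial sum through k=1: 20.4037.
Correction k=2: B_{4}/4! · (f^{(3)}(14) − f^{(3)}(6)) = −1/720 · (0.000728863 − 0.00925926) = 1.18478e-05.
Partial sum through k=2: 20.4037.
Correction k=3: B_{6}/6! · (f^{(5)}(14) − f^{(5)}(6)) = 1/30240 · (4.46243e-05 − 0.00308642) = -1.00588e-07.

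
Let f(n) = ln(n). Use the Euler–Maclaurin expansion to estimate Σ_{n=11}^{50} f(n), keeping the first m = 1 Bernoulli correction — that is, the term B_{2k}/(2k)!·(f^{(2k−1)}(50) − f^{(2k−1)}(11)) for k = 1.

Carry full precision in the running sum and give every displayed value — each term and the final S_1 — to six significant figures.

S_1 ≈ 133.373

∫_11^50 ln(x) dx evaluates to 130.224.
Endpoint term: (f(11) + f(50))/2 = (2.39790 + 3.91202)/2 = 3.15496.
So far: 133.379.
k=1: B_{2}/(2)! × [f^{(1)}(50) − f^{(1)}(11)] = 1/12 × (0.0200000 − 0.0909091) = -0.00590909.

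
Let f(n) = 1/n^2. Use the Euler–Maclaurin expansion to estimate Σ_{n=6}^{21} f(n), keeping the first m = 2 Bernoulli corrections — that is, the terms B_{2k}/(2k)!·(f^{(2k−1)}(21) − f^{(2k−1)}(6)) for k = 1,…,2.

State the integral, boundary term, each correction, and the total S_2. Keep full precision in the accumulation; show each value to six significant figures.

S_2 ≈ 0.134820

∫_6^21 1/x^2 dx evaluates to 0.119048.
½[f(6) + f(21)] = ½[0.0277778 + 0.00226757] = 0.0150227.
Running total after boundary: 0.134070.
k=1: B_{2}/(2)! × [f^{(1)}(21) − f^{(1)}(6)] = 1/12 × (-0.000215959 − (-0.00925926)) = 0.000753608.
Running total after k=1: 0.134824.
k=2: B_{4}/(4)! × [f^{(3)}(21) − f^{(3)}(6)] = −1/720 × (-5.87645e-06 − (-0.00308642)) = -4.27853e-06.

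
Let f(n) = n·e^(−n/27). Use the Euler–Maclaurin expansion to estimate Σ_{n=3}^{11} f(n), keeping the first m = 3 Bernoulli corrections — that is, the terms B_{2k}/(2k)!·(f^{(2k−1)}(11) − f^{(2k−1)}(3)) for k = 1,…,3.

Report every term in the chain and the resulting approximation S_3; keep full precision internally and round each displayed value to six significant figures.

The integral term ∫_3^11 x·e^(−x/27) dx = 42.1471.
Boundary: ½(f(3) + f(11)) = ½(2.68452 + 7.31910) = 5.00181.
Running total after boundary: 47.1489.
k=1: B_{2}/(2)! × [f^{(1)}(11) − f^{(1)}(3)] = 1/12 × (0.394295 − 0.795413) = -0.0334265.
Running total after k=1: 47.1155.
k=2: B_{4}/(4)! × [f^{(3)}(11) − f^{(3)}(3)] = −1/720 × (0.00236631 − 0.00354608) = 1.63857e-06.
Running total after k=2: 47.1155.
k=3: B_{6}/(6)! × [f^{(5)}(11) − f^{(5)}(3)] = 1/30240 × (5.75000e-06 − 8.23190e-06) = -8.20734e-11.

S_3 ≈ 47.1155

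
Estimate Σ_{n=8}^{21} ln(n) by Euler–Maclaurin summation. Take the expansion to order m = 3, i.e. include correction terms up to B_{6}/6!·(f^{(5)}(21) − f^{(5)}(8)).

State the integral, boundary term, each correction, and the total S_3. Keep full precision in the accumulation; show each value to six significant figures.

Integral: ∫_8^21 ln(x) dx = 34.2994.
Endpoint term: (f(8) + f(21))/2 = (2.07944 + 3.04452)/2 = 2.56198.
Running total after boundary: 36.8614.
k=1: B_{2}/(2)! × [f^{(1)}(21) − f^{(1)}(8)] = 1/12 × (0.0476190 − 0.125000) = -0.00644841.
After k=1: 36.8550.
k=2: B_{4}/(4)! × [f^{(3)}(21) − f^{(3)}(8)] = −1/720 × (0.000215959 − 0.00390625) = 5.12540e-06.
After k=2: 36.8550.
k=3: B_{6}/(6)! × [f^{(5)}(21) − f^{(5)}(8)] = 1/30240 × (5.87645e-06 − 0.000732422) = -2.40260e-08.

S_3 ≈ 36.8550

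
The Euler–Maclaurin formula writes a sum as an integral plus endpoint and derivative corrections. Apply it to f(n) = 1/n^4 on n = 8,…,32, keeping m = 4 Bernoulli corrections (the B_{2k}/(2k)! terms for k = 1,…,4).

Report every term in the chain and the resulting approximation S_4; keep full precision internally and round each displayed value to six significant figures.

Integral: ∫_8^32 1/x^4 dx = 0.000640869.
Boundary: ½(f(8) + f(32)) = ½(0.000244141 + 9.53674e-07) = 0.000122547.
Running total after boundary: 0.000763416.
Order-1 term: 1/12 · (-1.19209e-07 − (-0.000122070)) = 1.01626e-05.
Partial sum through k=1: 0.000773579.
Order-2 term: −1/720 · (-3.49246e-09 − (-5.72205e-05)) = -7.94680e-08.
Partial sum through k=2: 0.000773499.
Order-3 term: 1/30240 · (-1.90994e-10 − (-5.00679e-05)) = 1.65568e-09.
Partial sum through k=3: 0.000773501.
Order-4 term: −1/1209600 · (-1.67866e-11 − (-7.04080e-05)) = -5.82076e-11.

S_4 ≈ 0.000773501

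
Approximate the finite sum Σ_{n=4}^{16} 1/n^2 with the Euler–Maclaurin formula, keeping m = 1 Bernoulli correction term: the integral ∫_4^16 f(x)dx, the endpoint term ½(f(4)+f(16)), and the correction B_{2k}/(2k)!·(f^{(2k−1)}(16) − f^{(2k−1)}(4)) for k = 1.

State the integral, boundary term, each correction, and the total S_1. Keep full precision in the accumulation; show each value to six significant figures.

S_1 ≈ 0.223267

The integral term ∫_4^16 1/x^2 dx = 0.187500.
Boundary: ½(f(4) + f(16)) = ½(0.0625000 + 0.00390625) = 0.0332031.
So far: 0.220703.
Order-1 term: 1/12 · (-0.000488281 − (-0.0312500)) = 0.00256348.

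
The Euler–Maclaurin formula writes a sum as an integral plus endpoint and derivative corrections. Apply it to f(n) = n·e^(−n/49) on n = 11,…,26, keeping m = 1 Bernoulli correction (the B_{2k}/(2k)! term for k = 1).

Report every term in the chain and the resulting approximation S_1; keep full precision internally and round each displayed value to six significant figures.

S_1 ≈ 199.049

Integral: ∫_11^26 x·e^(−x/49) dx = 187.036.
½[f(11) + f(26)] = ½[8.78816 + 15.2944] = 12.0413.
So far: 199.078.
Correction k=1: B_{2}/2! · (f^{(1)}(26) − f^{(1)}(11)) = 1/12 · (0.276115 − 0.619574) = -0.0286216.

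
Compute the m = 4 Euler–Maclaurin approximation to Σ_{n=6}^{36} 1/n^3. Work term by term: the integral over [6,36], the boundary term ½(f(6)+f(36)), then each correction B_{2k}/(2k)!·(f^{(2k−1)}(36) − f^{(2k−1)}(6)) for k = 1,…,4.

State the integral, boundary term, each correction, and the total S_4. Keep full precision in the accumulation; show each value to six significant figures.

S_4 ≈ 0.0160196

Integral: ∫_6^36 1/x^3 dx = 0.0135031.
Endpoint term: (f(6) + f(36))/2 = (0.00462963 + 2.14335e-05)/2 = 0.00232553.
Running total after boundary: 0.0158286.
Order-1 term: 1/12 · (-1.78612e-06 − (-0.00231481)) = 0.000192752.
After k=1: 0.0160214.
Order-2 term: −1/720 · (-2.75636e-08 − (-0.00128601)) = -1.78608e-06.
After k=2: 0.0160196.
Order-3 term: 1/30240 · (-8.93265e-10 − (-0.00150034)) = 4.96145e-08.
After k=3: 0.0160196.
Order-4 term: −1/1209600 · (-4.96259e-11 − (-0.00300069)) = -2.48073e-09.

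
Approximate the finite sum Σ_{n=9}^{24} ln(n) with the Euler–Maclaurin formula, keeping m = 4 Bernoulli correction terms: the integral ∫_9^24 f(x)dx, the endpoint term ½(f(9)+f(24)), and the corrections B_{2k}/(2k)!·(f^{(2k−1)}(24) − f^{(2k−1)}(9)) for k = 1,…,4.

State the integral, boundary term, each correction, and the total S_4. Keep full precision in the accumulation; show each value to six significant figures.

The integral term ∫_9^24 ln(x) dx = 41.4983.
½[f(9) + f(24)] = ½[2.19722 + 3.17805] = 2.68764.
So far: 44.1859.
Order-1 term: 1/12 · (0.0416667 − 0.111111) = -0.00578704.
After k=1: 44.1801.
Order-2 term: −1/720 · (0.000144676 − 0.00274348) = 3.60946e-06.
After k=2: 44.1801.
Order-3 term: 1/30240 · (3.01408e-06 − 0.000406442) = -1.33409e-08.
After k=3: 44.1801.
Order-4 term: −1/1209600 · (1.56983e-07 − 0.000150534) = 1.24320e-10.

S_4 ≈ 44.1801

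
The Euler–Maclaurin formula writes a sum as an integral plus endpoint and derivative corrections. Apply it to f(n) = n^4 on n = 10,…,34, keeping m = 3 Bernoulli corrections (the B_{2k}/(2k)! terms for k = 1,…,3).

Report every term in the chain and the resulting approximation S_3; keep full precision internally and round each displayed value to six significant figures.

∫_10^34 x^4 dx evaluates to 9.06708e+06.
½[f(10) + f(34)] = ½[10000.0 + 1.33634e+06] = 673168.
Integral + boundary = 9.74025e+06.
Order-1 term: 1/12 · (157216 − 4000.00) = 12768.0.
After k=1: 9.75302e+06.
Order-2 term: −1/720 · (816.000 − 240.000) = -0.800000.
After k=2: 9.75302e+06.
Order-3 term: 1/30240 · (0.00000 − 0.00000) = 0.00000.

S_3 ≈ 9.75302e+06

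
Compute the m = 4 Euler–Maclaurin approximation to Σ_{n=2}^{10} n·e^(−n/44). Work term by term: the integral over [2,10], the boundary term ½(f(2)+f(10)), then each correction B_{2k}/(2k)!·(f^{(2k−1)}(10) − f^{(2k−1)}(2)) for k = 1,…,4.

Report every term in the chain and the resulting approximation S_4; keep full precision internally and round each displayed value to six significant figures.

Integral: ∫_2^10 x·e^(−x/44) dx = 41.0921.
Endpoint term: (f(2) + f(10))/2 = (1.91113 + 7.96703)/2 = 4.93908.
Integral + boundary = 46.0312.
Correction k=1: B_{2}/2! · (f^{(1)}(10) − f^{(1)}(2)) = 1/12 · (0.615634 − 0.912128) = -0.0247078.
Running total after k=1: 46.0065.
Correction k=2: B_{4}/4! · (f^{(3)}(10) − f^{(3)}(2)) = −1/720 · (0.00114103 − 0.00145829) = 4.40637e-07.
Running total after k=2: 46.0065.
Correction k=3: B_{6}/6! · (f^{(5)}(10) − f^{(5)}(2)) = 1/30240 · (1.01450e-06 − 1.26314e-06) = -8.22227e-12.
Running total after k=3: 46.0065.
Correction k=4: B_{8}/8! · (f^{(7)}(10) − f^{(7)}(2)) = −1/1209600 · (7.43608e-10 − 9.15824e-10) = 1.42374e-16.

S_4 ≈ 46.0065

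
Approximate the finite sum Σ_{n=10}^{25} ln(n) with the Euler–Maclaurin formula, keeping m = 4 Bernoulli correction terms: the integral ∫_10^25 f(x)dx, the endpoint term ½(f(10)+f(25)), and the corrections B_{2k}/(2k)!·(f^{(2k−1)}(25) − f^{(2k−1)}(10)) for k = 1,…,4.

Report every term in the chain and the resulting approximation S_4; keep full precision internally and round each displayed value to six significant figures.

∫_10^25 ln(x) dx evaluates to 42.4460.
Endpoint term: (f(10) + f(25))/2 = (2.30259 + 3.21888)/2 = 2.76073.
Running total after boundary: 45.2068.
Correction k=1: B_{2}/2! · (f^{(1)}(25) − f^{(1)}(10)) = 1/12 · (0.0400000 − 0.100000) = -0.00500000.
After k=1: 45.2018.
Correction k=2: B_{4}/4! · (f^{(3)}(25) − f^{(3)}(10)) = −1/720 · (0.000128000 − 0.00200000) = 2.60000e-06.
After k=2: 45.2018.
Correction k=3: B_{6}/6! · (f^{(5)}(25) − f^{(5)}(10)) = 1/30240 · (2.45760e-06 − 0.000240000) = -7.85524e-09.
After k=3: 45.2018.
Correction k=4: B_{8}/8! · (f^{(7)}(25) − f^{(7)}(10)) = −1/1209600 · (1.17965e-07 − 7.20000e-05) = 5.94263e-11.

S_4 ≈ 45.2018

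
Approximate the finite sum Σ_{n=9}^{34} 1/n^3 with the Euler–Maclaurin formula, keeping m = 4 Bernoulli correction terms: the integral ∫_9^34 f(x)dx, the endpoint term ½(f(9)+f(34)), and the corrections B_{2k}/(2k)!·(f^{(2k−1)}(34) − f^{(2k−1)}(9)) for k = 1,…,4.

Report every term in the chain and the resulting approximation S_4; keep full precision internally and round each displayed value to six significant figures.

S_4 ≈ 0.00647667

Integral: ∫_9^34 1/x^3 dx = 0.00574031.
Endpoint term: (f(9) + f(34))/2 = (0.00137174 + 2.54427e-05)/2 = 0.000698592.
So far: 0.00643891.
Correction k=1: B_{2}/2! · (f^{(1)}(34) − f^{(1)}(9)) = 1/12 · (-2.24494e-06 − (-0.000457247)) = 3.79169e-05.
After k=1: 0.00647682.
Correction k=2: B_{4}/4! · (f^{(3)}(34) − f^{(3)}(9)) = −1/720 · (-3.88399e-08 − (-0.000112901)) = -1.56752e-07.
After k=2: 0.00647667.
Correction k=3: B_{6}/6! · (f^{(5)}(34) − f^{(5)}(9)) = 1/30240 · (-1.41114e-09 − (-5.85410e-05)) = 1.93583e-09.
After k=3: 0.00647667.
Correction k=4: B_{8}/8! · (f^{(7)}(34) − f^{(7)}(9)) = −1/1209600 · (-8.78909e-11 − (-5.20365e-05)) = -4.30195e-11.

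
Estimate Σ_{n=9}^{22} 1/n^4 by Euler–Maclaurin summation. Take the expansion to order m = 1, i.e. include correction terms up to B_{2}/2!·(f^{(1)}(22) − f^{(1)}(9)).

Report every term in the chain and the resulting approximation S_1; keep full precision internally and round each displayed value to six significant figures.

S_1 ≈ 0.000509865

The integral term ∫_9^22 1/x^4 dx = 0.000425943.
½[f(9) + f(22)] = ½[0.000152416 + 4.26883e-06] = 7.83423e-05.
Integral + boundary = 0.000504285.
k=1: B_{2}/(2)! × [f^{(1)}(22) − f^{(1)}(9)] = 1/12 × (-7.76152e-07 − (-6.77404e-05)) = 5.58035e-06.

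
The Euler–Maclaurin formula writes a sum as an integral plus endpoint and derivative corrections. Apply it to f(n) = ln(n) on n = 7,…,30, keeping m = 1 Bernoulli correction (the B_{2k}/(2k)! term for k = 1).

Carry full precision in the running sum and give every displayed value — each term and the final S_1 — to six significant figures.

S_1 ≈ 68.0790

Integral: ∫_7^30 ln(x) dx = 65.4146.
Boundary: ½(f(7) + f(30)) = ½(1.94591 + 3.40120) = 2.67355.
Running total after boundary: 68.0881.
Order-1 term: 1/12 · (0.0333333 − 0.142857) = -0.00912698.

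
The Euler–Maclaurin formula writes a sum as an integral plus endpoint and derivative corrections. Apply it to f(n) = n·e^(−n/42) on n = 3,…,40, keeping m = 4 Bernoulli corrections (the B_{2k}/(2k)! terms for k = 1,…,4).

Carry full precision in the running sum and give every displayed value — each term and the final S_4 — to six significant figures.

∫_3^40 x·e^(−x/42) dx evaluates to 430.940.
½[f(3) + f(40)] = ½[2.79319 + 15.4329] = 9.11302.
So far: 440.053.
k=1: B_{2}/(2)! × [f^{(1)}(40) − f^{(1)}(3)] = 1/12 × (0.0183724 − 0.864558) = -0.0705155.
Partial sum through k=1: 439.983.
k=2: B_{4}/(4)! × [f^{(3)}(40) − f^{(3)}(3)] = −1/720 × (0.000447854 − 0.00154574) = 1.52484e-06.
Partial sum through k=2: 439.983.
k=3: B_{6}/(6)! × [f^{(5)}(40) − f^{(5)}(3)] = 1/30240 × (5.01867e-07 − 1.47470e-06) = -3.21703e-11.
Partial sum through k=3: 439.983.
k=4: B_{8}/(8)! × [f^{(7)}(40) − f^{(7)}(3)] = −1/1209600 × (4.25084e-10 − 1.17524e-09) = 6.20169e-16.

S_4 ≈ 439.983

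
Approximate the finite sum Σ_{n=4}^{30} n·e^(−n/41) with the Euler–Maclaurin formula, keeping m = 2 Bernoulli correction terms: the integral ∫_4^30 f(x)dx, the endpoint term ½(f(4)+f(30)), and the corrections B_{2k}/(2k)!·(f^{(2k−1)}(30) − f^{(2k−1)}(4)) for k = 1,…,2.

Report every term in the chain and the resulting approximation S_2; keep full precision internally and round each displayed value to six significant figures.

S_2 ≈ 282.031

∫_4^30 x·e^(−x/41) dx evaluates to 273.058.
Endpoint term: (f(4) + f(30))/2 = (3.62819 + 14.4326)/2 = 9.03040.
Running total after boundary: 282.088.
Correction k=1: B_{2}/2! · (f^{(1)}(30) − f^{(1)}(4)) = 1/12 · (0.129072 − 0.818555) = -0.0574569.
Running total after k=1: 282.031.
Correction k=2: B_{4}/4! · (f^{(3)}(30) − f^{(3)}(4)) = −1/720 · (0.000649165 − 0.00156612) = 1.27355e-06.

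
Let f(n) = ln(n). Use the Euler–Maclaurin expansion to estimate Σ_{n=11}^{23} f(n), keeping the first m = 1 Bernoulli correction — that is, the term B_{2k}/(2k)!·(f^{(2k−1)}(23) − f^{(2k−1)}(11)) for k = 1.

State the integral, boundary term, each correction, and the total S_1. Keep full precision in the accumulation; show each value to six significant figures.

S_1 ≈ 36.5023

The integral term ∫_11^23 ln(x) dx = 33.7395.
Boundary: ½(f(11) + f(23)) = ½(2.39790 + 3.13549) = 2.76669.
So far: 36.5062.
k=1: B_{2}/(2)! × [f^{(1)}(23) − f^{(1)}(11)] = 1/12 × (0.0434783 − 0.0909091) = -0.00395257.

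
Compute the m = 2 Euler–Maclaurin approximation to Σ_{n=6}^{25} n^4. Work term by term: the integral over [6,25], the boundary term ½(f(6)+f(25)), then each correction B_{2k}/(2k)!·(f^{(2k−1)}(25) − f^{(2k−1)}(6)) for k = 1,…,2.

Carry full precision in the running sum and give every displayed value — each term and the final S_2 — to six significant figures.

S_2 ≈ 2.15267e+06

The integral term ∫_6^25 x^4 dx = 1.95157e+06.
Endpoint term: (f(6) + f(25))/2 = (1296.00 + 390625)/2 = 195960.
Integral + boundary = 2.14753e+06.
Correction k=1: B_{2}/2! · (f^{(1)}(25) − f^{(1)}(6)) = 1/12 · (62500.0 − 864.000) = 5136.33.
Partial sum through k=1: 2.15267e+06.
Correction k=2: B_{4}/4! · (f^{(3)}(25) − f^{(3)}(6)) = −1/720 · (600.000 − 144.000) = -0.633333.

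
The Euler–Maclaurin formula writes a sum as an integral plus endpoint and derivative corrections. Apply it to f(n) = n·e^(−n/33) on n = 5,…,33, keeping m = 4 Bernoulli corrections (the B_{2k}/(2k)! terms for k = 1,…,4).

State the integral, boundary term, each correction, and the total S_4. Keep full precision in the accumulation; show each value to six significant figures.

S_4 ≈ 284.610

∫_5^33 x·e^(−x/33) dx evaluates to 276.452.
Endpoint term: (f(5) + f(33))/2 = (4.29702 + 12.1400)/2 = 8.21852.
Running total after boundary: 284.671.
k=1: B_{2}/(2)! × [f^{(1)}(33) − f^{(1)}(5)] = 1/12 × (0.00000 − 0.729192) = -0.0607660.
Running total after k=1: 284.610.
k=2: B_{4}/(4)! × [f^{(3)}(33) − f^{(3)}(5)] = −1/720 × (0.000675628 − 0.00224794) = 2.18376e-06.
Running total after k=2: 284.610.
k=3: B_{6}/(6)! × [f^{(5)}(33) − f^{(5)}(5)] = 1/30240 × (1.24082e-06 − 3.51357e-06) = -7.51568e-11.
Running total after k=3: 284.610.
k=4: B_{8}/(8)! × [f^{(7)}(33) − f^{(7)}(5)] = −1/1209600 × (1.70912e-09 − 4.55731e-09) = 2.35465e-15.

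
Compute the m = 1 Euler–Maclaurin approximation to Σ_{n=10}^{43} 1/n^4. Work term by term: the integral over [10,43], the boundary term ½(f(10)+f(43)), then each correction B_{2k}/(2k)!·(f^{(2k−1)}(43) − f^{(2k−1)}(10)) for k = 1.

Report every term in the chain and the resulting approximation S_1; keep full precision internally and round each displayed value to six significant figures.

∫_10^43 1/x^4 dx evaluates to 0.000329141.
Endpoint term: (f(10) + f(43))/2 = (0.000100000 + 2.92500e-07)/2 = 5.01463e-05.
Integral + boundary = 0.000379287.
k=1: B_{2}/(2)! × [f^{(1)}(43) − f^{(1)}(10)] = 1/12 × (-2.72093e-08 − (-4.00000e-05)) = 3.33107e-06.

S_1 ≈ 0.000382618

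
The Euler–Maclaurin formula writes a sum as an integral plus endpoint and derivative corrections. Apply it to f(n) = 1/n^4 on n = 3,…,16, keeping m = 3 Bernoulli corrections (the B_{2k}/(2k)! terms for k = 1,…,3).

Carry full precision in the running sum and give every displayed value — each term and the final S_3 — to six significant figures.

S_3 ≈ 0.0197513

∫_3^16 1/x^4 dx evaluates to 0.0122643.
Boundary: ½(f(3) + f(16)) = ½(0.0123457 + 1.52588e-05) = 0.00618047.
So far: 0.0184448.
Correction k=1: B_{2}/2! · (f^{(1)}(16) − f^{(1)}(3)) = 1/12 · (-3.81470e-06 − (-0.0164609)) = 0.00137142.
Partial sum through k=1: 0.0198162.
Correction k=2: B_{4}/4! · (f^{(3)}(16) − f^{(3)}(3)) = −1/720 · (-4.47035e-07 − (-0.0548697)) = -7.62073e-05.
Partial sum through k=2: 0.0197400.
Correction k=3: B_{6}/6! · (f^{(5)}(16) − f^{(5)}(3)) = 1/30240 · (-9.77889e-08 − (-0.341411)) = 1.12901e-05.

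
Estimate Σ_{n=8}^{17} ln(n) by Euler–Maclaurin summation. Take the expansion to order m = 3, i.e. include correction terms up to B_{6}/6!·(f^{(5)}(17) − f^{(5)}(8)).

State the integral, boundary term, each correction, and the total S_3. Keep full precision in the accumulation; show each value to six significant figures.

S_3 ≈ 24.9799

∫_8^17 ln(x) dx evaluates to 22.5291.
Endpoint term: (f(8) + f(17))/2 = (2.07944 + 2.83321)/2 = 2.45633.
Integral + boundary = 24.9854.
Order-1 term: 1/12 · (0.0588235 − 0.125000) = -0.00551471.
Running total after k=1: 24.9799.
Order-2 term: −1/720 · (0.000407083 − 0.00390625) = 4.85995e-06.
Running total after k=2: 24.9799.
Order-3 term: 1/30240 · (1.69031e-05 − 0.000732422) = -2.36613e-08.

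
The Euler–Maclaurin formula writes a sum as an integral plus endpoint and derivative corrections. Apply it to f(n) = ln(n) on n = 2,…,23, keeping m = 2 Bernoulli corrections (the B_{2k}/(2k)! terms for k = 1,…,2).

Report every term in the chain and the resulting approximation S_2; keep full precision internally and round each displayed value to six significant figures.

∫_2^23 ln(x) dx evaluates to 49.7301.
Boundary: ½(f(2) + f(23)) = ½(0.693147 + 3.13549) = 1.91432.
Running total after boundary: 51.6444.
Correction k=1: B_{2}/2! · (f^{(1)}(23) − f^{(1)}(2)) = 1/12 · (0.0434783 − 0.500000) = -0.0380435.
Partial sum through k=1: 51.6063.
Correction k=2: B_{4}/4! · (f^{(3)}(23) − f^{(3)}(2)) = −1/720 · (0.000164379 − 0.250000) = 0.000346994.

S_2 ≈ 51.6067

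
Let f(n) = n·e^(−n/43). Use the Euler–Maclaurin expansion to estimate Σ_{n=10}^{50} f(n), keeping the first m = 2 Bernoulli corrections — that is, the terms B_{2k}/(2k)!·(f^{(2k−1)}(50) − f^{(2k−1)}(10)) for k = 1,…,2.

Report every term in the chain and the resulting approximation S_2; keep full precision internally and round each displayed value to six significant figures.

S_2 ≈ 567.701

∫_10^50 x·e^(−x/43) dx evaluates to 555.978.
Boundary: ½(f(10) + f(50)) = ½(7.92504 + 15.6306) = 11.7778.
Integral + boundary = 567.756.
Order-1 term: 1/12 · (-0.0508904 − 0.608200) = -0.0549242.
Running total after k=1: 567.701.
Order-2 term: −1/720 · (0.000310619 − 0.00118616) = 1.21603e-06.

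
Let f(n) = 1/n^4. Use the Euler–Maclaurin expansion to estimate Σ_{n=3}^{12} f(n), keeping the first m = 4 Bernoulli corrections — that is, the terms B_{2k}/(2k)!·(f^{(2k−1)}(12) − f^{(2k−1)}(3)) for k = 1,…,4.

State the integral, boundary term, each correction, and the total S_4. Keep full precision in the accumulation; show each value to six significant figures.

The integral term ∫_3^12 1/x^4 dx = 0.0121528.
Endpoint term: (f(3) + f(12))/2 = (0.0123457 + 4.82253e-05)/2 = 0.00619695.
Running total after boundary: 0.0183497.
k=1: B_{2}/(2)! × [f^{(1)}(12) − f^{(1)}(3)] = 1/12 × (-1.60751e-05 − (-0.0164609)) = 0.00137040.
Partial sum through k=1: 0.0197201.
k=2: B_{4}/(4)! × [f^{(3)}(12) − f^{(3)}(3)] = −1/720 × (-3.34898e-06 − (-0.0548697)) = -7.62032e-05.
Partial sum through k=2: 0.0196439.
k=3: B_{6}/(6)! × [f^{(5)}(12) − f^{(5)}(3)] = 1/30240 × (-1.30238e-06 − (-0.341411)) = 1.12900e-05.
Partial sum through k=3: 0.0196552.
k=4: B_{8}/(8)! × [f^{(7)}(12) − f^{(7)}(3)] = −1/1209600 × (-8.13988e-07 − (-3.41411)) = -2.82251e-06.

S_4 ≈ 0.0196524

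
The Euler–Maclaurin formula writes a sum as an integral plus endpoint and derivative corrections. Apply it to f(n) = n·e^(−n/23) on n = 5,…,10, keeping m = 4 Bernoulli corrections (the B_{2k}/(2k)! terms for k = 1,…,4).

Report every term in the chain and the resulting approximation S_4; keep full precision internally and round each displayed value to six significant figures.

S_4 ≈ 32.0180

The integral term ∫_5^10 x·e^(−x/23) dx = 26.7914.
Boundary: ½(f(5) + f(10)) = ½(4.02308 + 6.47405) = 5.24856.
Running total after boundary: 32.0400.
Correction k=1: B_{2}/2! · (f^{(1)}(10) − f^{(1)}(5)) = 1/12 · (0.365925 − 0.629699) = -0.0219812.
Running total after k=1: 32.0180.
Correction k=2: B_{4}/4! · (f^{(3)}(10) − f^{(3)}(5)) = −1/720 · (0.00313939 − 0.00423238) = 1.51805e-06.
Running total after k=2: 32.0180.
Correction k=3: B_{6}/6! · (f^{(5)}(10) − f^{(5)}(5)) = 1/30240 · (1.05615e-05 − 1.37512e-05) = -1.05480e-10.
Running total after k=3: 32.0180.
Correction k=4: B_{8}/8! · (f^{(7)}(10) − f^{(7)}(5)) = −1/1209600 · (2.87117e-08 − 3.68653e-08) = 6.74078e-15.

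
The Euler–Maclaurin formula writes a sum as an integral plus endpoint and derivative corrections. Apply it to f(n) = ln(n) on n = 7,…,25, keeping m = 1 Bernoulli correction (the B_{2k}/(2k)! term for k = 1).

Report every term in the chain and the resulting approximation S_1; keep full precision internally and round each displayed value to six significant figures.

The integral term ∫_7^25 ln(x) dx = 48.8505.
Endpoint term: (f(7) + f(25))/2 = (1.94591 + 3.21888)/2 = 2.58239.
So far: 51.4329.
Correction k=1: B_{2}/2! · (f^{(1)}(25) − f^{(1)}(7)) = 1/12 · (0.0400000 − 0.142857) = -0.00857143.

S_1 ≈ 51.4243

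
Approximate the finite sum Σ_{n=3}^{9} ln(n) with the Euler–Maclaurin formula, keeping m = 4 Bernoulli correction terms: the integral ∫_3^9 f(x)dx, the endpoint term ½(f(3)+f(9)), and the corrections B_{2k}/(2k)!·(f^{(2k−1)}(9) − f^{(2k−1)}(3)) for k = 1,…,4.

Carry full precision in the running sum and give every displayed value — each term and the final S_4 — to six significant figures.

S_4 ≈ 12.1087

The integral term ∫_3^9 ln(x) dx = 10.4792.
Endpoint term: (f(3) + f(9))/2 = (1.09861 + 2.19722)/2 = 1.64792.
So far: 12.1271.
Correction k=1: B_{2}/2! · (f^{(1)}(9) − f^{(1)}(3)) = 1/12 · (0.111111 − 0.333333) = -0.0185185.
After k=1: 12.1086.
Correction k=2: B_{4}/4! · (f^{(3)}(9) − f^{(3)}(3)) = −1/720 · (0.00274348 − 0.0740741) = 9.90703e-05.
After k=2: 12.1087.
Correction k=3: B_{6}/6! · (f^{(5)}(9) − f^{(5)}(3)) = 1/30240 · (0.000406442 − 0.0987654) = -3.25261e-06.
After k=3: 12.1087.
Correction k=4: B_{8}/8! · (f^{(7)}(9) − f^{(7)}(3)) = −1/1209600 · (0.000150534 − 0.329218) = 2.72047e-07.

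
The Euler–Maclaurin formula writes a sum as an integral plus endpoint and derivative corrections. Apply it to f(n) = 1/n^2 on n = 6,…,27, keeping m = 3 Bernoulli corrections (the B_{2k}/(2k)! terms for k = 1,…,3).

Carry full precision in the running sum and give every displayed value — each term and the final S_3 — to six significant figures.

S_3 ≈ 0.144963

The integral term ∫_6^27 1/x^2 dx = 0.129630.
Boundary: ½(f(6) + f(27)) = ½(0.0277778 + 0.00137174) = 0.0145748.
So far: 0.144204.
k=1: B_{2}/(2)! × [f^{(1)}(27) − f^{(1)}(6)] = 1/12 × (-0.000101611 − (-0.00925926)) = 0.000763137.
Partial sum through k=1: 0.144968.
k=2: B_{4}/(4)! × [f^{(3)}(27) − f^{(3)}(6)] = −1/720 × (-1.67260e-06 − (-0.00308642)) = -4.28437e-06.
Partial sum through k=2: 0.144963.
k=3: B_{6}/(6)! × [f^{(5)}(27) − f^{(5)}(6)] = 1/30240 × (-6.88313e-08 − (-0.00257202)) = 8.50512e-08.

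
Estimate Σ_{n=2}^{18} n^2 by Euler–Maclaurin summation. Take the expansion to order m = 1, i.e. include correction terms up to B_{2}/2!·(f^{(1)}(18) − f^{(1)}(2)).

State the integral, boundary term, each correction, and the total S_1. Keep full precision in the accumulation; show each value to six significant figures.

S_1 ≈ 2108.00

Integral: ∫_2^18 x^2 dx = 1941.33.
½[f(2) + f(18)] = ½[4.00000 + 324.000] = 164.000.
Running total after boundary: 2105.33.
Order-1 term: 1/12 · (36.0000 − 4.00000) = 2.66667.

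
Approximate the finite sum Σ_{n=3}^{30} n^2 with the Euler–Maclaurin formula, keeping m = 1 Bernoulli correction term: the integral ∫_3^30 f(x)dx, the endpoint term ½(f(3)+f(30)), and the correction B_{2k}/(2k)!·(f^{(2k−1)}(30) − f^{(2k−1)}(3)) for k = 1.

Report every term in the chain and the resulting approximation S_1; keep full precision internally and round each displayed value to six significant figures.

S_1 ≈ 9450.00

Integral: ∫_3^30 x^2 dx = 8991.00.
Boundary: ½(f(3) + f(30)) = ½(9.00000 + 900.000) = 454.500.
So far: 9445.50.
Correction k=1: B_{2}/2! · (f^{(1)}(30) − f^{(1)}(3)) = 1/12 · (60.0000 − 6.00000) = 4.50000.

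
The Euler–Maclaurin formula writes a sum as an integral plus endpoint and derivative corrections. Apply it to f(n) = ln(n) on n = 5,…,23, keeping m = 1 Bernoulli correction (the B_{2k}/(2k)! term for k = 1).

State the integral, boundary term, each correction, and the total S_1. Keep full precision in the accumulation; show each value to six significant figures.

S_1 ≈ 48.4286

∫_5^23 ln(x) dx evaluates to 46.0692.
½[f(5) + f(23)] = ½[1.60944 + 3.13549] = 2.37247.
So far: 48.4416.
k=1: B_{2}/(2)! × [f^{(1)}(23) − f^{(1)}(5)] = 1/12 × (0.0434783 − 0.200000) = -0.0130435.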